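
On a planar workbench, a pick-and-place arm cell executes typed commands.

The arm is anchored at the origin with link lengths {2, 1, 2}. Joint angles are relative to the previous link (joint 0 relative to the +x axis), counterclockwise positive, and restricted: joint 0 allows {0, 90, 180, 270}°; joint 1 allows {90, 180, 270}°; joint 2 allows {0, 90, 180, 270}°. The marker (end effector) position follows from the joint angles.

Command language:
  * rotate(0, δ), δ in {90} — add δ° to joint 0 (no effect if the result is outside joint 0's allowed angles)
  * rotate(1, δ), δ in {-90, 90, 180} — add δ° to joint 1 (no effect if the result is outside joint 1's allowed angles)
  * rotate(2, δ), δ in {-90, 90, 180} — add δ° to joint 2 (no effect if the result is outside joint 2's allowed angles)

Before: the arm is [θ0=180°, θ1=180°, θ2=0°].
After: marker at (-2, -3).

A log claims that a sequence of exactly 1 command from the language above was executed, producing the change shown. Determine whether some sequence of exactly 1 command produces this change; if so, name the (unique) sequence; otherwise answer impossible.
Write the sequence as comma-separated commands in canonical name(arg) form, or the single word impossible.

rotate(1, -90)

initial: [θ0=180°, θ1=180°, θ2=0°]
1. rotate(1, -90) → [θ0=180°, θ1=90°, θ2=0°]
uniquely the one of 7 1-step routes that fits.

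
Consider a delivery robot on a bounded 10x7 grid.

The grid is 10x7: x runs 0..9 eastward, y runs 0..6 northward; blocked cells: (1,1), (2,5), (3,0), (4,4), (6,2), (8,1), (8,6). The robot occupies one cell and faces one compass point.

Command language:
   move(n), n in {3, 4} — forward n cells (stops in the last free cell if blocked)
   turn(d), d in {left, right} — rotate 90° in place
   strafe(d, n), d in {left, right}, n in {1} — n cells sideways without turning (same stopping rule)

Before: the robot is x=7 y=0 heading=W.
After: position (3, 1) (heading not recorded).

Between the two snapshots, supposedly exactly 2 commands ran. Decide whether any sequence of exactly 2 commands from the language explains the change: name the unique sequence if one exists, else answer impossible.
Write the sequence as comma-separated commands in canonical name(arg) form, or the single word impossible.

key: order matters: swapping strafe(right, 1) and move(4) lands elsewhere
start: x=7 y=0 heading=W
1. strafe(right, 1) → x=7 y=1 heading=W
2. move(4) → x=3 y=1 heading=W
all 36 alternatives checked — unique.

strafe(right, 1), move(4)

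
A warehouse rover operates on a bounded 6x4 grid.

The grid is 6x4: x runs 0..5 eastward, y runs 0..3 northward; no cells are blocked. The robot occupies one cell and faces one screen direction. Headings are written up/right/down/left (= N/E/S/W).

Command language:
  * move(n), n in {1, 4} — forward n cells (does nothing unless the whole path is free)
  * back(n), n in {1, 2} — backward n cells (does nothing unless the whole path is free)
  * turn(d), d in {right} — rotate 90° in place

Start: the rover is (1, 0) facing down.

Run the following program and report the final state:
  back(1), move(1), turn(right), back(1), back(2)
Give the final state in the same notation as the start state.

t0: (1, 0) facing down
step 1 (back(1)): (1, 1) facing down
step 2 (move(1)): (1, 0) facing down
step 3 (turn(right)): (1, 0) facing left
step 4 (back(1)): (2, 0) facing left
step 5 (back(2)): (4, 0) facing left

(4, 0) facing left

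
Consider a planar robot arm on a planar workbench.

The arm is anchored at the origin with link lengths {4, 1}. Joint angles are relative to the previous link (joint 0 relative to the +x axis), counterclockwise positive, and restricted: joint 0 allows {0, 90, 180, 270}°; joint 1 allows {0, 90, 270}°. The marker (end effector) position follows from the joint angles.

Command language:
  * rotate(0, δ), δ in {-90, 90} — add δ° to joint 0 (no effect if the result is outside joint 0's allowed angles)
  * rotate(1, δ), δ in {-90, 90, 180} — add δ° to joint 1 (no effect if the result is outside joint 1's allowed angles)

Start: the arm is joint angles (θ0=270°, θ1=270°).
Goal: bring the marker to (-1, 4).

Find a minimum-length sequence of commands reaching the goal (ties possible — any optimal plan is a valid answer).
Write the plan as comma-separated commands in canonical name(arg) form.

rotate(0, 90), rotate(0, 90), rotate(1, 180)

start: joint angles (θ0=270°, θ1=270°)
step 1 (rotate(0, 90)): joint angles (θ0=0°, θ1=270°)
step 2 (rotate(0, 90)): joint angles (θ0=90°, θ1=270°)
step 3 (rotate(1, 180)): joint angles (θ0=90°, θ1=90°)
nothing shorter than 3 reaches the goal.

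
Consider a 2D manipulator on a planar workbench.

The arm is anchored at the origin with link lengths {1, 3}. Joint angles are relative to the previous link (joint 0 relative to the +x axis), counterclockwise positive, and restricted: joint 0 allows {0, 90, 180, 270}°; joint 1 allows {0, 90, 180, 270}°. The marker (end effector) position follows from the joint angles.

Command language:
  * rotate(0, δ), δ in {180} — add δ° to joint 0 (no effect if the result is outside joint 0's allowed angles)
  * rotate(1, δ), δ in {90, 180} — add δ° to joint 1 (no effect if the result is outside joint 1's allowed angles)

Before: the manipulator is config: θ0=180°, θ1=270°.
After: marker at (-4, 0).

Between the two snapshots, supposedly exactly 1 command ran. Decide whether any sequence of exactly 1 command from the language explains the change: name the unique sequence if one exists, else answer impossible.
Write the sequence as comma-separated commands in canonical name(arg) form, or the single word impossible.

rotate(1, 90)

start: config: θ0=180°, θ1=270°
1. rotate(1, 90) → config: θ0=180°, θ1=0°
no rival 1-sequence matches.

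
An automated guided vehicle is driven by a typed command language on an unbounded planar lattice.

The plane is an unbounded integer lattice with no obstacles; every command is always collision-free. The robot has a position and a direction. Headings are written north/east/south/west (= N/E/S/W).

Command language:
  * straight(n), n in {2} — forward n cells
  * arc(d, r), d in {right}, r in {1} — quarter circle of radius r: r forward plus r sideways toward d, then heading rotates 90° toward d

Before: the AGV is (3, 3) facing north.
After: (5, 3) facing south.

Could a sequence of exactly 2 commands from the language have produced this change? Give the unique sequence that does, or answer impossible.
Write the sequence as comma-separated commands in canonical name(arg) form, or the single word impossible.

arc(right, 1), arc(right, 1)

key: cell and facing (now S) both changed — the 2 commands mix motion and turning
begin: (3, 3) facing north
[1] after arc(right, 1): (4, 4) facing east
[2] after arc(right, 1): (5, 3) facing south
no other 2-command option fits: unique.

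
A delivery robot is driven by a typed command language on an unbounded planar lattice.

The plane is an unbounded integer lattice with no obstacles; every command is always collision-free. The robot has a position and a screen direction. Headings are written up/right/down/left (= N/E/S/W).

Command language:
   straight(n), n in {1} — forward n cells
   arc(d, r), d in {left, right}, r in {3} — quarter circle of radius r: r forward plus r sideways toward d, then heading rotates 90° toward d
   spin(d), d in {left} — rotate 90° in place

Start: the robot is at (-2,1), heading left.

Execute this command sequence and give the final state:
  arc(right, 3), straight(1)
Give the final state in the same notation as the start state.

t0: at (-2,1), heading left
t=1 arc(right, 3) ⇒ at (-5,4), heading up
t=2 straight(1) ⇒ at (-5,5), heading up

at (-5,5), heading up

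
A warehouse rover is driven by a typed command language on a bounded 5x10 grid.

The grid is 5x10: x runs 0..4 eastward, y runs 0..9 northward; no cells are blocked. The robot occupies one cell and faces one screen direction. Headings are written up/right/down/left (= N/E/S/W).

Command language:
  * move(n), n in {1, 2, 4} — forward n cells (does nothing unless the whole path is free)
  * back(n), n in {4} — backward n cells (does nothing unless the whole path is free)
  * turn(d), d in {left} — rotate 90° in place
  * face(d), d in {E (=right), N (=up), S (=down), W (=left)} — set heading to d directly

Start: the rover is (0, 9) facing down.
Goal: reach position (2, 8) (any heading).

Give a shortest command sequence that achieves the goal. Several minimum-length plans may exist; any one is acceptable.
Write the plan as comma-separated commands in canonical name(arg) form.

move(1), turn(left), move(2)

initial: (0, 9) facing down
1. move(1) → (0, 8) facing down
2. turn(left) → (0, 8) facing right
3. move(2) → (2, 8) facing right
shorter routes all fall short; 3 is best.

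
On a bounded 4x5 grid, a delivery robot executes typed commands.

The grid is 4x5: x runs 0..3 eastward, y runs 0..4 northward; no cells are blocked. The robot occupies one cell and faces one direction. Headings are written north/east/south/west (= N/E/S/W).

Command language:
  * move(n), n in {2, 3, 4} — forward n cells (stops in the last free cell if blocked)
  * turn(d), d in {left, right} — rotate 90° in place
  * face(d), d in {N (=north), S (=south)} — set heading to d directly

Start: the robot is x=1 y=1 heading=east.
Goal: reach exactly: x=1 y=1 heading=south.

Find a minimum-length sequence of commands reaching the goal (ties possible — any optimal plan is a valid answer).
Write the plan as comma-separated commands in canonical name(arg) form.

face(S)

begin: x=1 y=1 heading=east
step 1 (face(S)): x=1 y=1 heading=south
no 0-step plan works, so 1 is optimal.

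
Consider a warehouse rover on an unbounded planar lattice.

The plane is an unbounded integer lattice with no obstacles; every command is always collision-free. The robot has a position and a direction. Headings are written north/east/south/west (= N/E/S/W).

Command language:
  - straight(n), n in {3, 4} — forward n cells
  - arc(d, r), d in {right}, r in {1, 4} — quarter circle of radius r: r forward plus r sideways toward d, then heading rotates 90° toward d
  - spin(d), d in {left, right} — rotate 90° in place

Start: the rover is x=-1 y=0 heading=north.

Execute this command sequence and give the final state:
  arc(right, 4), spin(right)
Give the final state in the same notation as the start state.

x=3 y=4 heading=south

initial: x=-1 y=0 heading=north
1. arc(right, 4) → x=3 y=4 heading=east
2. spin(right) → x=3 y=4 heading=south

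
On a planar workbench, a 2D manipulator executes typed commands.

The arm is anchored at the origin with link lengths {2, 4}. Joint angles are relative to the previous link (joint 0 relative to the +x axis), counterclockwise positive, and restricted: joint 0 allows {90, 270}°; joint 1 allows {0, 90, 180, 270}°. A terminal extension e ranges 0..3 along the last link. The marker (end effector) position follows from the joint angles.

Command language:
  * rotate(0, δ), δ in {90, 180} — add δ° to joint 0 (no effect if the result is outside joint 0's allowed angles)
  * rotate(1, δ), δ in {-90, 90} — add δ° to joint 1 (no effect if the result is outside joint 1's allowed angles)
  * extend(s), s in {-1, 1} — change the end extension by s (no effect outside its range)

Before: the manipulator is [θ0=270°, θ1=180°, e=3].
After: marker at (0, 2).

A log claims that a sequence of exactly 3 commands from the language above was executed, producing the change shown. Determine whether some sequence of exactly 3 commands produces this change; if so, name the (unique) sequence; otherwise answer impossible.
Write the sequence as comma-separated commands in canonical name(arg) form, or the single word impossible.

start: [θ0=270°, θ1=180°, e=3]
step 1 (extend(-1)): [θ0=270°, θ1=180°, e=2]
step 2 (extend(-1)): [θ0=270°, θ1=180°, e=1]
step 3 (extend(-1)): [θ0=270°, θ1=180°, e=0]
no other 3-command option fits: unique.

extend(-1), extend(-1), extend(-1)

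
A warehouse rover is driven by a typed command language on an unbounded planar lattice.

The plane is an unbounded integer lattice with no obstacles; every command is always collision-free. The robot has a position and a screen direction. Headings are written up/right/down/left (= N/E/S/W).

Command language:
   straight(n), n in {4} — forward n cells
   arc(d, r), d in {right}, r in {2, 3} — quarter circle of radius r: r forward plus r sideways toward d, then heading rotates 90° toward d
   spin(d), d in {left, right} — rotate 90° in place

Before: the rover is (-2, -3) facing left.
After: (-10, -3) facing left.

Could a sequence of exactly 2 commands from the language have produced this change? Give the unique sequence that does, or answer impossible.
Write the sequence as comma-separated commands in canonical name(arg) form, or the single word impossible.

straight(4), straight(4)

key: still facing W at the end — nothing in the sequence rotates
from: (-2, -3) facing left
t=1 straight(4) ⇒ (-6, -3) facing left
t=2 straight(4) ⇒ (-10, -3) facing left
uniquely the one of 25 2-step routes that fits.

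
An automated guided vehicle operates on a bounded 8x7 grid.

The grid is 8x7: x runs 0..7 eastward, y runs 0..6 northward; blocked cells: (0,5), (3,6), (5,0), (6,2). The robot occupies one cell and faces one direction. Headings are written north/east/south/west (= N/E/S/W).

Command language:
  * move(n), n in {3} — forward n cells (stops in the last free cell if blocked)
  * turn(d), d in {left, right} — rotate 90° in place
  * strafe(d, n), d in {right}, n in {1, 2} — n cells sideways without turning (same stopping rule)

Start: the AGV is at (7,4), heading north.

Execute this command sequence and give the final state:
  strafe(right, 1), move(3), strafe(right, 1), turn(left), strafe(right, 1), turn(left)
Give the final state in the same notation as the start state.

at (7,6), heading south

initial: at (7,4), heading north
step 1 (strafe(right, 1)): at (7,4), heading north
step 2 (move(3)): at (7,6), heading north
step 3 (strafe(right, 1)): at (7,6), heading north
step 4 (turn(left)): at (7,6), heading west
step 5 (strafe(right, 1)): at (7,6), heading west
step 6 (turn(left)): at (7,6), heading south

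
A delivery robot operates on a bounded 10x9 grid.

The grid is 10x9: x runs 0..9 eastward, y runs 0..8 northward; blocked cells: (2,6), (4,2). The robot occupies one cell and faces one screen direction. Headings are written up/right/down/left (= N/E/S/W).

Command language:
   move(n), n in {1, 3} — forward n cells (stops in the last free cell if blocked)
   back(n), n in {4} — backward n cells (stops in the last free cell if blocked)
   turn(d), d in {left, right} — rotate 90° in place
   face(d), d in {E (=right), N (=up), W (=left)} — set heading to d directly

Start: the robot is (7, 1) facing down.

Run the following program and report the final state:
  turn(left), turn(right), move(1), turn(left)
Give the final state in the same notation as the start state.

(7, 0) facing right

begin: (7, 1) facing down
[1] after turn(left): (7, 1) facing right
[2] after turn(right): (7, 1) facing down
[3] after move(1): (7, 0) facing down
[4] after turn(left): (7, 0) facing right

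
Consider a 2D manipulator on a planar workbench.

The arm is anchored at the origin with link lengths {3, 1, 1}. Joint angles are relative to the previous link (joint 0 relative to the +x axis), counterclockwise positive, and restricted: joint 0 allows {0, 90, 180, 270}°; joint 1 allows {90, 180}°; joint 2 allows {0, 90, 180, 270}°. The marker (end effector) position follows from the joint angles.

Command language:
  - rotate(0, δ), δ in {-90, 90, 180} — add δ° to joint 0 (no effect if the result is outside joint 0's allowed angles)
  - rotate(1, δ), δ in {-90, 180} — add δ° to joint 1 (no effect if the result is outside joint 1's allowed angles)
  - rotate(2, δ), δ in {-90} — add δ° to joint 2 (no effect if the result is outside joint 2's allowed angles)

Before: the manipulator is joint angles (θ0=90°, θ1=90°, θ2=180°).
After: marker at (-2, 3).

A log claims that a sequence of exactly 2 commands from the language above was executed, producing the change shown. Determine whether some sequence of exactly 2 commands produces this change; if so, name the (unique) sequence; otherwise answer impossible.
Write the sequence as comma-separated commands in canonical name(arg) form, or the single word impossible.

t0: joint angles (θ0=90°, θ1=90°, θ2=180°)
[1] after rotate(2, -90): joint angles (θ0=90°, θ1=90°, θ2=90°)
[2] after rotate(2, -90): joint angles (θ0=90°, θ1=90°, θ2=0°)
uniquely the one of 36 2-step routes that fits.

rotate(2, -90), rotate(2, -90)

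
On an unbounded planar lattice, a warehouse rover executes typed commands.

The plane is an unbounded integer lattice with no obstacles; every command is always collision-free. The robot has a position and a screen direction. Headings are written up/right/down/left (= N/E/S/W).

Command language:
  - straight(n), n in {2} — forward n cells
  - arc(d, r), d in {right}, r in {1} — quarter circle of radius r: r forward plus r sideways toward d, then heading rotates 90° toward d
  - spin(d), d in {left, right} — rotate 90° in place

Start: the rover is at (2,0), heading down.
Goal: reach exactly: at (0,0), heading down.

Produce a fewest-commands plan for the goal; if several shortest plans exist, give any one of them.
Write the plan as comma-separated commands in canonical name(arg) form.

t0: at (2,0), heading down
1. spin(right) → at (2,0), heading left
2. straight(2) → at (0,0), heading left
3. spin(left) → at (0,0), heading down
nothing shorter than 3 reaches the goal.

spin(right), straight(2), spin(left)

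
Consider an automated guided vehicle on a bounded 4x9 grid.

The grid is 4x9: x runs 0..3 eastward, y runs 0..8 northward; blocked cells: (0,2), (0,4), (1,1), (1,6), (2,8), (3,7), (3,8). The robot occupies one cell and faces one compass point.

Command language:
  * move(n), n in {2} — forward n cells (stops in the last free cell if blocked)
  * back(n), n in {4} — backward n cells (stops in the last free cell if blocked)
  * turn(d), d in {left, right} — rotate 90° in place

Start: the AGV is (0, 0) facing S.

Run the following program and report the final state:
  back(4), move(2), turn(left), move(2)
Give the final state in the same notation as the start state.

(2, 0) facing E

start: (0, 0) facing S
t=1 back(4) ⇒ (0, 1) facing S
t=2 move(2) ⇒ (0, 0) facing S
t=3 turn(left) ⇒ (0, 0) facing E
t=4 move(2) ⇒ (2, 0) facing E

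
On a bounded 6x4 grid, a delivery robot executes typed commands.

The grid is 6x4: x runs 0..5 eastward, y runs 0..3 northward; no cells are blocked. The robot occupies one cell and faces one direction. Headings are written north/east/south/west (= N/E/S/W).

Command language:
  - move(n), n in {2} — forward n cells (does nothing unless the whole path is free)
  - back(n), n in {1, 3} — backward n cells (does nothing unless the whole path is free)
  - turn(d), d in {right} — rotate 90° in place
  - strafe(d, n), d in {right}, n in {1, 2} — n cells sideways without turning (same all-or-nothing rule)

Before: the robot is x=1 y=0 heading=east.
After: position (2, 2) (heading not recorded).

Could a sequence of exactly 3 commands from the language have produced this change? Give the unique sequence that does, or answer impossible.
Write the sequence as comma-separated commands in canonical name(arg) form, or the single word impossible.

no 3-step route produces this change.

impossible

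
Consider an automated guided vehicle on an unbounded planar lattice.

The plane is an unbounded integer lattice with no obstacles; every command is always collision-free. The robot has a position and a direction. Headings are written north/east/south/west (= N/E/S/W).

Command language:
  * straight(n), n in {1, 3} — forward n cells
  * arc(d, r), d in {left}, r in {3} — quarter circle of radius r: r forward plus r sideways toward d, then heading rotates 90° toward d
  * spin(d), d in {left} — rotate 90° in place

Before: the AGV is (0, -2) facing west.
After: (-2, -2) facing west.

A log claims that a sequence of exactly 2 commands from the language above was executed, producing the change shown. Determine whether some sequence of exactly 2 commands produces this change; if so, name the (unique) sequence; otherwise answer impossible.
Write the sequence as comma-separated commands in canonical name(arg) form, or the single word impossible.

key: heading stays W — no command in the sequence turns
begin: (0, -2) facing west
t=1 straight(1) ⇒ (-1, -2) facing west
t=2 straight(1) ⇒ (-2, -2) facing west
all 16 alternatives checked — unique.

straight(1), straight(1)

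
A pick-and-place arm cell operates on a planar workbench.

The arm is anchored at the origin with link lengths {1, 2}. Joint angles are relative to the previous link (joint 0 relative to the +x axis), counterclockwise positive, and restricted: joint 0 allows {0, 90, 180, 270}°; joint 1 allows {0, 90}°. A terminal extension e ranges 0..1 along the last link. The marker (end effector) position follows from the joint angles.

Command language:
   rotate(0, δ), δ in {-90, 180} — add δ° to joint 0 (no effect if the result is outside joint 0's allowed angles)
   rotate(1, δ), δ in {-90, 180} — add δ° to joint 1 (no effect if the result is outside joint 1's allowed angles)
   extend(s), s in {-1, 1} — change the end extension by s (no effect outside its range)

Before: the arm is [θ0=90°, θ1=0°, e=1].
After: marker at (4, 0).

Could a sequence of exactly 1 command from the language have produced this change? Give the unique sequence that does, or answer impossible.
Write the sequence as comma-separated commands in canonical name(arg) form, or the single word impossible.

rotate(0, -90)

begin: [θ0=90°, θ1=0°, e=1]
[1] after rotate(0, -90): [θ0=0°, θ1=0°, e=1]
no other 1-command option fits: unique.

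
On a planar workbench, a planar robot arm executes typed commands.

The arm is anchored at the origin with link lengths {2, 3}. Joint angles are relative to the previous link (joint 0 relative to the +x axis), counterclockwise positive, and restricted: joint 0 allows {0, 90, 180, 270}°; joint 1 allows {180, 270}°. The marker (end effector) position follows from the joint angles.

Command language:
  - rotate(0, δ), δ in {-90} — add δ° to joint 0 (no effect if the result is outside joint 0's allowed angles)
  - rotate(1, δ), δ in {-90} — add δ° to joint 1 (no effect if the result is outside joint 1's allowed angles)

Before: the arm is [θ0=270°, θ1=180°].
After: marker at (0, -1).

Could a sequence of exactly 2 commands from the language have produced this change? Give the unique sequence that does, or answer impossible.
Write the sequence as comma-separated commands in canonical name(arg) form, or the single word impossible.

rotate(0, -90), rotate(0, -90)

initial: [θ0=270°, θ1=180°]
step 1 (rotate(0, -90)): [θ0=180°, θ1=180°]
step 2 (rotate(0, -90)): [θ0=90°, θ1=180°]
all 4 alternatives checked — unique.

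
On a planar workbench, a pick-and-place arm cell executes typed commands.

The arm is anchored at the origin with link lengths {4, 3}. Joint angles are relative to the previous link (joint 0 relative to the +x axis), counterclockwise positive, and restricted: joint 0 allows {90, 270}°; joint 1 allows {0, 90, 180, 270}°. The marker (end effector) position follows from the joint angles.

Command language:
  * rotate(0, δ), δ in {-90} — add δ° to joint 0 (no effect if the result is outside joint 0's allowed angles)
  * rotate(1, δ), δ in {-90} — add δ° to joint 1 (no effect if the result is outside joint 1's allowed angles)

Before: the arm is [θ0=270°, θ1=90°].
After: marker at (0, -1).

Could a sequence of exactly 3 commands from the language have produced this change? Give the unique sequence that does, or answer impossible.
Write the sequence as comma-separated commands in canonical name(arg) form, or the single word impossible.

initial: [θ0=270°, θ1=90°]
t=1 rotate(1, -90) ⇒ [θ0=270°, θ1=0°]
t=2 rotate(1, -90) ⇒ [θ0=270°, θ1=270°]
t=3 rotate(1, -90) ⇒ [θ0=270°, θ1=180°]
no rival 3-sequence matches.

rotate(1, -90), rotate(1, -90), rotate(1, -90)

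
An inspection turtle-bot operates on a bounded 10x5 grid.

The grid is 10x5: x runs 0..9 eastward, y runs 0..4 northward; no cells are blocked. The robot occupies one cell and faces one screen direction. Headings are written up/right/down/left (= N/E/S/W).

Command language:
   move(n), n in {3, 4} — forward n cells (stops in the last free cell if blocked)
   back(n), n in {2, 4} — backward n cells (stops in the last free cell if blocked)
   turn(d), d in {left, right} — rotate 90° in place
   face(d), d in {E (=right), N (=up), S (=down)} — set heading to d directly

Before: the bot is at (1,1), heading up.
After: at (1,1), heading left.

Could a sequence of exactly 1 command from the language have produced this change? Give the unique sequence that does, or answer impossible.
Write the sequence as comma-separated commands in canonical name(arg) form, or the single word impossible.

key: (1,1) unchanged — the single command moves nothing
begin: at (1,1), heading up
t=1 turn(left) ⇒ at (1,1), heading left
no other 1-command option fits: unique.

turn(left)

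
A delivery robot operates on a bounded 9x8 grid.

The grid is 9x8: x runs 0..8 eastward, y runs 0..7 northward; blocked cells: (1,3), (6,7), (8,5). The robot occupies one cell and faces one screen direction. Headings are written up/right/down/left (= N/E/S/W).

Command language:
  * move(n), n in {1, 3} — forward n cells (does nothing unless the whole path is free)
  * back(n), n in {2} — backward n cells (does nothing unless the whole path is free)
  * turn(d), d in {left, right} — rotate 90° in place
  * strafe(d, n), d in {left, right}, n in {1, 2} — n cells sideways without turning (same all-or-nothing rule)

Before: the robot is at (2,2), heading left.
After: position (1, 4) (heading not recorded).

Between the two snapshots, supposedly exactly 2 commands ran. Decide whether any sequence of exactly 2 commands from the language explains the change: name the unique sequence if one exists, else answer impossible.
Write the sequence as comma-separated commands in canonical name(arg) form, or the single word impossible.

strafe(right, 2), move(1)

key: running move(1) before strafe(right, 2) would end elsewhere — order is forced
initial: at (2,2), heading left
[1] after strafe(right, 2): at (2,4), heading left
[2] after move(1): at (1,4), heading left
all 81 alternatives checked — unique.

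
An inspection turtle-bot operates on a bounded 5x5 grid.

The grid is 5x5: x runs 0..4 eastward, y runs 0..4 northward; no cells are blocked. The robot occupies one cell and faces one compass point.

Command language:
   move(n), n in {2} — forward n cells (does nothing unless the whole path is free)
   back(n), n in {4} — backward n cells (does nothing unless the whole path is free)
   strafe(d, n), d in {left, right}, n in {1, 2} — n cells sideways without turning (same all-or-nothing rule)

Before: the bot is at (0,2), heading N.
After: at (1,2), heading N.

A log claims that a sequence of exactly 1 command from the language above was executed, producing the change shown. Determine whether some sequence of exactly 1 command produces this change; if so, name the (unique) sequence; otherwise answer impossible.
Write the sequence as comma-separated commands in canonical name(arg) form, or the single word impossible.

strafe(right, 1)

key: heading stays N — the single command does not turn
t0: at (0,2), heading N
t=1 strafe(right, 1) ⇒ at (1,2), heading N
uniquely the one of 6 1-step routes that fits.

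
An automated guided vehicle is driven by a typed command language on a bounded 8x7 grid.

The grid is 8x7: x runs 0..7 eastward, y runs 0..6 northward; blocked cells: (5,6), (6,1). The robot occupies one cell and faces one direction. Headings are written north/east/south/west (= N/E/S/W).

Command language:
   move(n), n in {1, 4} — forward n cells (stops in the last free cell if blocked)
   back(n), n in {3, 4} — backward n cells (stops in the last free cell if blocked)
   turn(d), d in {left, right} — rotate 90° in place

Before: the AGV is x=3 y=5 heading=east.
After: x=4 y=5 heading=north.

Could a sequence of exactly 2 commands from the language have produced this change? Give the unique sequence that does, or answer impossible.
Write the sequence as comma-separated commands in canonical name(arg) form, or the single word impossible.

key: position moved to (4,5) AND the heading swung to N — translation plus rotation needed
begin: x=3 y=5 heading=east
1. move(1) → x=4 y=5 heading=east
2. turn(left) → x=4 y=5 heading=north
no rival 2-sequence matches.

move(1), turn(left)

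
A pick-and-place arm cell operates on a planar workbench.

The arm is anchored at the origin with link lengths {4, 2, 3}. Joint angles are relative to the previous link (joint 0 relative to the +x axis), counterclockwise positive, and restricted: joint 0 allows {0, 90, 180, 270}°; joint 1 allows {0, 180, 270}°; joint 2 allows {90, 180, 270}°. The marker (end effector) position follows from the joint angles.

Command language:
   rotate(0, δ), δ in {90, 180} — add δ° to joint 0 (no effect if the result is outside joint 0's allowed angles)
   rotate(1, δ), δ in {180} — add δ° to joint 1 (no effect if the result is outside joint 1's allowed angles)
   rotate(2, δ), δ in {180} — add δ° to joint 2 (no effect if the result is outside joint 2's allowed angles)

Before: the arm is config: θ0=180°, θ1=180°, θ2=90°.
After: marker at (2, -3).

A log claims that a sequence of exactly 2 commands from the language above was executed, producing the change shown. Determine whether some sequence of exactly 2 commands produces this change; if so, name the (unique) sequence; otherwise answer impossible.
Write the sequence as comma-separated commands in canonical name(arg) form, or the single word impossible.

t0: config: θ0=180°, θ1=180°, θ2=90°
1. rotate(0, 90) → config: θ0=270°, θ1=180°, θ2=90°
2. rotate(0, 90) → config: θ0=0°, θ1=180°, θ2=90°
no rival 2-sequence matches.

rotate(0, 90), rotate(0, 90)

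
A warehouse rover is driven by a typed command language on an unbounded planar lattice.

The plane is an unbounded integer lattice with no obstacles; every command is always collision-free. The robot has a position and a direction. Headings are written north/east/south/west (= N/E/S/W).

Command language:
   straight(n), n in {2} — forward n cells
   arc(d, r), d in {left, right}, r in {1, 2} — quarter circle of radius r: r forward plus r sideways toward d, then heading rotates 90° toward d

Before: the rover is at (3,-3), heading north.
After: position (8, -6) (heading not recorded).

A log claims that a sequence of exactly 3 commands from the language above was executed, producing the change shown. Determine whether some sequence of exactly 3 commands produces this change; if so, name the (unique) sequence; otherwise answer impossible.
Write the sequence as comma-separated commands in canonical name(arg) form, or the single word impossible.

arc(right, 1), arc(right, 2), arc(left, 2)

key: order matters: swapping arc(right, 1) and arc(left, 2) lands elsewhere
from: at (3,-3), heading north
t=1 arc(right, 1) ⇒ at (4,-2), heading east
t=2 arc(right, 2) ⇒ at (6,-4), heading south
t=3 arc(left, 2) ⇒ at (8,-6), heading east
uniquely the one of 125 3-step routes that fits.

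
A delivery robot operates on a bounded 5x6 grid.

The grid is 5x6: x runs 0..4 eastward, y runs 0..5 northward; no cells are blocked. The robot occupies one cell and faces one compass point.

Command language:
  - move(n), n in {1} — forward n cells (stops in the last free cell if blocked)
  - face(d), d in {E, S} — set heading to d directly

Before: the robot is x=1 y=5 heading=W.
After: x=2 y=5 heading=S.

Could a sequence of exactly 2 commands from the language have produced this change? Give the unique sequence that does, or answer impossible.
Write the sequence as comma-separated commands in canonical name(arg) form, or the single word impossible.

impossible

checked all 2-command options: none fits.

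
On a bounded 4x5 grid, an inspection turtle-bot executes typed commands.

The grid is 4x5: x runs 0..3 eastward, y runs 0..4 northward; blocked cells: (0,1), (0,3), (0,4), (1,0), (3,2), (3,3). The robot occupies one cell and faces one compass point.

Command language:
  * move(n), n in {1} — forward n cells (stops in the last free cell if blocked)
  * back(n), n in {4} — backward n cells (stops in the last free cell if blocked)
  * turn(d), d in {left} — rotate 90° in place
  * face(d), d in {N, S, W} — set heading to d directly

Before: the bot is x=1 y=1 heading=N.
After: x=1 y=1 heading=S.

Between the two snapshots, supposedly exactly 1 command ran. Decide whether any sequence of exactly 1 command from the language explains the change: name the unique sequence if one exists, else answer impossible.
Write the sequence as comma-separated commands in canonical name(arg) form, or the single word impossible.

key: parked at (1,1) the whole time — nothing moves the robot
start: x=1 y=1 heading=N
t=1 face(S) ⇒ x=1 y=1 heading=S
no rival 1-sequence matches.

face(S)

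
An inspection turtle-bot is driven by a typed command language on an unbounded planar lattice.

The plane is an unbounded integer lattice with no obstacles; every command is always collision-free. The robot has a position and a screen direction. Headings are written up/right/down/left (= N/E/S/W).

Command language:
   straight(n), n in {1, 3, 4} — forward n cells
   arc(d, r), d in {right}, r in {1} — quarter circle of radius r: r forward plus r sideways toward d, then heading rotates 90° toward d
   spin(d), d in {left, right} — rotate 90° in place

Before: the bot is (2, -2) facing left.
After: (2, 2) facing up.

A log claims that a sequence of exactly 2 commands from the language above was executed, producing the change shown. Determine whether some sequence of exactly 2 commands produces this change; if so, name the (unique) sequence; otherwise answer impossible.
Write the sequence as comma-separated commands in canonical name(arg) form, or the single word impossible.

spin(right), straight(4)

key: running straight(4) before spin(right) would end elsewhere — order is forced
t0: (2, -2) facing left
t=1 spin(right) ⇒ (2, -2) facing up
t=2 straight(4) ⇒ (2, 2) facing up
all 36 alternatives checked — unique.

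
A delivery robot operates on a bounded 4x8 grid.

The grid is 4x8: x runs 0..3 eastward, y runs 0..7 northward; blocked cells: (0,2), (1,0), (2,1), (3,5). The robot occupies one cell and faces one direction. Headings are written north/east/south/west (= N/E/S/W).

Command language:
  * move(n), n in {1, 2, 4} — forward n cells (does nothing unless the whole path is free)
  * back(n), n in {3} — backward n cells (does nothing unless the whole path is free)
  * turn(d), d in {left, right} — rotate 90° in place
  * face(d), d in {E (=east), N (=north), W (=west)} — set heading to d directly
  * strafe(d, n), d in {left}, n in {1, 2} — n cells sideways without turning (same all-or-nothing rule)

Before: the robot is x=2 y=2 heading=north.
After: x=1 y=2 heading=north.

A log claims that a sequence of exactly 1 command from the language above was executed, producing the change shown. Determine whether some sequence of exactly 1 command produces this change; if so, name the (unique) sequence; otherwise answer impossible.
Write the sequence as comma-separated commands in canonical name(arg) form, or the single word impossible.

key: still facing N — the one step turns nothing
start: x=2 y=2 heading=north
step 1 (strafe(left, 1)): x=1 y=2 heading=north
no rival 1-sequence matches.

strafe(left, 1)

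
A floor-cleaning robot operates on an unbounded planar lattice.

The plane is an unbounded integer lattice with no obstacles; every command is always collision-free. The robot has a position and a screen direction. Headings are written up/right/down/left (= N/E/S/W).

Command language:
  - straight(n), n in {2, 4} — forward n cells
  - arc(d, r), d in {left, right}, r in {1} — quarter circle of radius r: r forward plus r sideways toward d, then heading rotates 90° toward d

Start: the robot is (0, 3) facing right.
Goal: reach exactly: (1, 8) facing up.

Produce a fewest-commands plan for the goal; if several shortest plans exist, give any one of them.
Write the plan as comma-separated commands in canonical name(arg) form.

arc(left, 1), straight(4)

start: (0, 3) facing right
1. arc(left, 1) → (1, 4) facing up
2. straight(4) → (1, 8) facing up
nothing shorter than 2 reaches the goal.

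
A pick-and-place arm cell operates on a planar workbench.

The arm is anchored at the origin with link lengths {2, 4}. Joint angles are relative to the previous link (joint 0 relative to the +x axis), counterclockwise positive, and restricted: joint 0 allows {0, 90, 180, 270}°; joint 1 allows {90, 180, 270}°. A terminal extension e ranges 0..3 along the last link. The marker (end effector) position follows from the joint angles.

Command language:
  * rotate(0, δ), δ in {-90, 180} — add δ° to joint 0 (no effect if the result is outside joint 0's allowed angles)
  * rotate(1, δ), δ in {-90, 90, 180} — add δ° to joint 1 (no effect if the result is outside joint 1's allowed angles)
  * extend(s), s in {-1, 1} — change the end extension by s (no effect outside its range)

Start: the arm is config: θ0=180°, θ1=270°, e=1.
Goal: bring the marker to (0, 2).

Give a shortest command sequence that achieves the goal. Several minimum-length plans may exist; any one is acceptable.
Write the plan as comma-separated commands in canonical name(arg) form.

t0: config: θ0=180°, θ1=270°, e=1
t=1 extend(-1) ⇒ config: θ0=180°, θ1=270°, e=0
t=2 rotate(1, -90) ⇒ config: θ0=180°, θ1=180°, e=0
t=3 rotate(0, 180) ⇒ config: θ0=0°, θ1=180°, e=0
t=4 rotate(0, -90) ⇒ config: θ0=270°, θ1=180°, e=0
minimal: 4 command(s), checked below 4.

extend(-1), rotate(1, -90), rotate(0, 180), rotate(0, -90)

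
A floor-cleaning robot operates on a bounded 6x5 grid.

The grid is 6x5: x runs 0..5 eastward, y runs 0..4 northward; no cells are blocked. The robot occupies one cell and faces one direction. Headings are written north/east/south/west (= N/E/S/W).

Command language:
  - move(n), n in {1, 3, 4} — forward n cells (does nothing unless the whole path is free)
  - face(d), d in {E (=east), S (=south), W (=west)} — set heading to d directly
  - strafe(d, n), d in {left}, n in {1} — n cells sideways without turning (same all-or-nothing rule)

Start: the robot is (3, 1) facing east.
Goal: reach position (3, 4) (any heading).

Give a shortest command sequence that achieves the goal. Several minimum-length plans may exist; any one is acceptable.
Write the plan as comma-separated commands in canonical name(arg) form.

begin: (3, 1) facing east
[1] after strafe(left, 1): (3, 2) facing east
[2] after strafe(left, 1): (3, 3) facing east
[3] after strafe(left, 1): (3, 4) facing east
no 2-step plan works, so 3 is optimal.

strafe(left, 1), strafe(left, 1), strafe(left, 1)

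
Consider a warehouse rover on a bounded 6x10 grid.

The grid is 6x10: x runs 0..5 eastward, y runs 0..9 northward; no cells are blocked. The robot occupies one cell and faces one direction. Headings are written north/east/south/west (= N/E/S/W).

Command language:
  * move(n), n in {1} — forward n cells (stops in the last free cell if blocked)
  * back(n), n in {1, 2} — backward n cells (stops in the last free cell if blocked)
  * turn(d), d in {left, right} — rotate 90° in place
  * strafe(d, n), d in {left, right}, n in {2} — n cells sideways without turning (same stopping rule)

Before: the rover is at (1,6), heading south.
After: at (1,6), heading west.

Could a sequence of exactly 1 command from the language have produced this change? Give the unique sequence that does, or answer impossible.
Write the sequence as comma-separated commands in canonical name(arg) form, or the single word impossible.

key: (1,6) unchanged — the single command moves nothing
t0: at (1,6), heading south
[1] after turn(right): at (1,6), heading west
no rival 1-sequence matches.

turn(right)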